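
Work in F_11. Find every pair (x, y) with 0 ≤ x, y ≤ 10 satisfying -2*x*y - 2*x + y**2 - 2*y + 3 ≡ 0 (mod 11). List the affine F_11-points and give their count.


Affine F_11-points: {(0, 4), (0, 9), (1, 7), (1, 8), (6, 1), (6, 2), (7, 0), (7, 5), (9, 3), (9, 6)}; count = 10.

For each of the 121 pairs (x, y) ∈ F_11², evaluate f(x, y) mod 11. Record the zeros.
  x = 0: [0↦3, 1↦2, 2↦3, 3↦6, 4↦0, 5↦7, 6↦5, 7↦5, 8↦7, 9↦0, 10↦6]  zeros at y ∈ {4, 9}
  x = 1: [0↦1, 1↦9, 2↦8, 3↦9, 4↦1, 5↦6, 6↦2, 7↦0, 8↦0, 9↦2, 10↦6]  zeros at y ∈ {7, 8}
  x = 2: [0↦10, 1↦5, 2↦2, 3↦1, 4↦2, 5↦5, 6↦10, 7↦6, 8↦4, 9↦4, 10↦6]  zeros at y ∈ ∅
  x = 3: [0↦8, 1↦1, 2↦7, 3↦4, 4↦3, 5↦4, 6↦7, 7↦1, 8↦8, 9↦6, 10↦6]  zeros at y ∈ ∅
  x = 4: [0↦6, 1↦8, 2↦1, 3↦7, 4↦4, 5↦3, 6↦4, 7↦7, 8↦1, 9↦8, 10↦6]  zeros at y ∈ ∅
  x = 5: [0↦4, 1↦4, 2↦6, 3↦10, 4↦5, 5↦2, 6↦1, 7↦2, 8↦5, 9↦10, 10↦6]  zeros at y ∈ ∅
  x = 6: [0↦2, 1↦0, 2↦0, 3↦2, 4↦6, 5↦1, 6↦9, 7↦8, 8↦9, 9↦1, 10↦6]  zeros at y ∈ {1, 2}
  x = 7: [0↦0, 1↦7, 2↦5, 3↦5, 4↦7, 5↦0, 6↦6, 7↦3, 8↦2, 9↦3, 10↦6]  zeros at y ∈ {0, 5}
  x = 8: [0↦9, 1↦3, 2↦10, 3↦8, 4↦8, 5↦10, 6↦3, 7↦9, 8↦6, 9↦5, 10↦6]  zeros at y ∈ ∅
  x = 9: [0↦7, 1↦10, 2↦4, 3↦0, 4↦9, 5↦9, 6↦0, 7↦4, 8↦10, 9↦7, 10↦6]  zeros at y ∈ {3, 6}
  x = 10: [0↦5, 1↦6, 2↦9, 3↦3, 4↦10, 5↦8, 6↦8, 7↦10, 8↦3, 9↦9, 10↦6]  zeros at y ∈ ∅
Collecting zeros: affine points = {(0, 4), (0, 9), (1, 7), (1, 8), (6, 1), (6, 2), (7, 0), (7, 5), (9, 3), (9, 6)}.
Total count |C(F_11)_aff| = 10.


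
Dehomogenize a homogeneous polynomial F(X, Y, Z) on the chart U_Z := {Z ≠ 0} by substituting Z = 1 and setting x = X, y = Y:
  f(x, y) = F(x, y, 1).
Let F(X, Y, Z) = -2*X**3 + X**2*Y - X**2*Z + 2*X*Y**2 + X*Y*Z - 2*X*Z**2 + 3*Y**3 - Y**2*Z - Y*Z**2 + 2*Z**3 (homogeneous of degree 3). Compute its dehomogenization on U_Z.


f(x, y) = -2*x**3 + x**2*y - x**2 + 2*x*y**2 + x*y - 2*x + 3*y**3 - y**2 - y + 2

On U_Z we set Z = 1. Each monomial c·X^i·Y^j·Z^k in F becomes c·x^i·y^j·1^k = c·x^i·y^j.
Substituting Z = 1: F(X, Y, 1) = -2*x**3 + x**2*y - x**2 + 2*x*y**2 + x*y - 2*x + 3*y**3 - y**2 - y + 2.
Note: deg(f) ≤ deg(F) = 3; strict inequality happens when F is divisible by Z (lost terms).


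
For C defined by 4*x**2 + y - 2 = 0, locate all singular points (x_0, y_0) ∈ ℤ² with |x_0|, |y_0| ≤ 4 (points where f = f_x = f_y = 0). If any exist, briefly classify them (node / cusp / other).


No singular points in the scanned grid; C is smooth there.

Compute partial derivatives:
  f_x = 8*x.
  f_y = 1.
f_y = 1 is a nonzero constant, so f_y never vanishes: no point (x, y) can satisfy f = f_x = f_y = 0. In particular no (x, y) ∈ {−4, ..., 4}² is singular; the curve is smooth.


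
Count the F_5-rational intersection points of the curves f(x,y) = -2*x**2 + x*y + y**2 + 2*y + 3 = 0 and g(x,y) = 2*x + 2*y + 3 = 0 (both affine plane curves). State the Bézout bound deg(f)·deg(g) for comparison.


Common zeros: ∅; count = 0; Bézout bound = 2.

deg(f) = 2, deg(g) = 1, so Bézout bound = 2.
Scan x ∈ F_5. For each x, list the y ∈ F_5 with f(x, y) ≡ 0 and those with g(x, y) ≡ 0 (mod 5); the common zeros in that column are the intersection.
  x = 0: f ≡ 0 at y ∈ ∅; g ≡ 0 at y ∈ {1}; common: ∅.
  x = 1: f ≡ 0 at y ∈ {1}; g ≡ 0 at y ∈ {0}; common: ∅.
  x = 2: f ≡ 0 at y ∈ {0, 1}; g ≡ 0 at y ∈ {4}; common: ∅.
  x = 3: f ≡ 0 at y ∈ {0}; g ≡ 0 at y ∈ {3}; common: ∅.
  x = 4: f ≡ 0 at y ∈ ∅; g ≡ 0 at y ∈ {2}; common: ∅.
Collecting: common zeros = ∅, so the count is 0.
Comparison with the Bézout bound: 0 ≤ 2 = deg(f)·deg(g), as expected for curves with no common component (the affine F_5-count falls short of the bound because intersections may lie at infinity, over extension fields, or carry multiplicity).


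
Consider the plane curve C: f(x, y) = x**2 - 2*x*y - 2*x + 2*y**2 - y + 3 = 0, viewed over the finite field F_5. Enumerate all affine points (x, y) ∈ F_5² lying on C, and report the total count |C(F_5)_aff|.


Affine F_5-points: {(2, 1), (2, 4), (3, 2), (3, 4)}; count = 4.

For each of the 25 pairs (x, y) ∈ F_5², evaluate f(x, y) mod 5. Record the zeros.
  x = 0: [0↦3, 1↦4, 2↦4, 3↦3, 4↦1]  zeros at y ∈ ∅
  x = 1: [0↦2, 1↦1, 2↦4, 3↦1, 4↦2]  zeros at y ∈ ∅
  x = 2: [0↦3, 1↦0, 2↦1, 3↦1, 4↦0]  zeros at y ∈ {1, 4}
  x = 3: [0↦1, 1↦1, 2↦0, 3↦3, 4↦0]  zeros at y ∈ {2, 4}
  x = 4: [0↦1, 1↦4, 2↦1, 3↦2, 4↦2]  zeros at y ∈ ∅
Collecting zeros: affine points = {(2, 1), (2, 4), (3, 2), (3, 4)}.
Total count |C(F_5)_aff| = 4.


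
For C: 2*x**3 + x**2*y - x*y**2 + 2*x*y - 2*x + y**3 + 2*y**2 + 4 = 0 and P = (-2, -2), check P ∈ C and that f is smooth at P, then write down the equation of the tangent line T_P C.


Tangent line at P: 22*x - 4*y + 36 = 0.

Step 1: f(-2, -2) = 0, so P lies on C.
Step 2: partial derivatives
  f_x(x, y) = 6*x**2 + 2*x*y - y**2 + 2*y - 2, f_y(x, y) = x**2 - 2*x*y + 2*x + 3*y**2 + 4*y.
  f_x(P) = 22, f_y(P) = -4 (gradient nonzero, so P is smooth).
Step 3: tangent line at P: 22·(x − -2) + -4·(y − -2) = 0.
Expanding: 22*x - 4*y + 36 = 0.


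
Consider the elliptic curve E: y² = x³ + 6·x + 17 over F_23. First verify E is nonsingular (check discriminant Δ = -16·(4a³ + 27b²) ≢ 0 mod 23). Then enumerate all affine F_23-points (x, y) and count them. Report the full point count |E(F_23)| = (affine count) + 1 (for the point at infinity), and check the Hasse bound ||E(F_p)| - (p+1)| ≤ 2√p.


Affine points = {(1, 1), (1, 22), (3, 4), (3, 19), (4, 6), (4, 17), (6, 4), (6, 19), (8, 5), (8, 18), (9, 8), (9, 15), (12, 0), (14, 4), (14, 19), (15, 3), (15, 20), (16, 0), (17, 8), (17, 15), (18, 0), (20, 8), (20, 15)}; affine count = 23; |E(F_23)| = 24.

Discriminant check: Δ ∝ 4a³ + 27b² = 4·6³ + 27·17² = 4·216 + 27·289 ≡ 19 (mod 23). Nonzero ⇒ E is nonsingular.
For each x ∈ F_23, compute rhs = x³ + 6·x + 17 mod 23, then count y ∈ F_23 with y² ≡ rhs.
  x = 0: rhs = 17, matching y values: none (0 points).
  x = 1: rhs = 1, matching y values: 1, 22 (2 points).
  x = 2: rhs = 14, matching y values: none (0 points).
  x = 3: rhs = 16, matching y values: 4, 19 (2 points).
  x = 4: rhs = 13, matching y values: 6, 17 (2 points).
  x = 5: rhs = 11, matching y values: none (0 points).
  x = 6: rhs = 16, matching y values: 4, 19 (2 points).
  x = 7: rhs = 11, matching y values: none (0 points).
  x = 8: rhs = 2, matching y values: 5, 18 (2 points).
  x = 9: rhs = 18, matching y values: 8, 15 (2 points).
  x = 10: rhs = 19, matching y values: none (0 points).
  x = 11: rhs = 11, matching y values: none (0 points).
  x = 12: rhs = 0, matching y values: 0 (1 points).
  x = 13: rhs = 15, matching y values: none (0 points).
  x = 14: rhs = 16, matching y values: 4, 19 (2 points).
  x = 15: rhs = 9, matching y values: 3, 20 (2 points).
  x = 16: rhs = 0, matching y values: 0 (1 points).
  x = 17: rhs = 18, matching y values: 8, 15 (2 points).
  x = 18: rhs = 0, matching y values: 0 (1 points).
  x = 19: rhs = 21, matching y values: none (0 points).
  x = 20: rhs = 18, matching y values: 8, 15 (2 points).
  x = 21: rhs = 20, matching y values: none (0 points).
  x = 22: rhs = 10, matching y values: none (0 points).
Total affine count: 23.
Full point count |E(F_23)| = 23 + 1 = 24.
Hasse bound: |24 − (23+1)| = |0| = 0 ≤ 2√23 ≈ 9.5917 ✓.


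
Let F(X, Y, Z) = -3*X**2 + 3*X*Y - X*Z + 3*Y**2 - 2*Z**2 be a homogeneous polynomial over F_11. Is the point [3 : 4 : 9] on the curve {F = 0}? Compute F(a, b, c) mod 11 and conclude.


F(3,4,9) ≡ 0 (mod 11); P is on the curve.

Evaluate F(3, 4, 9) term-by-term (mod 11).
  -3*X**2 ↦ -3·9·1·1 = -27
  3*X*Y ↦ 3·3·4·1 = 36
  -X*Z ↦ -1·3·1·9 = -27
  3*Y**2 ↦ 3·1·16·1 = 48
  -2*Z**2 ↦ -2·1·1·81 = -162
Sum: F(3, 4, 9) = (-27) + (36) + (-27) + (48) + (-162) = -132.
Reducing mod 11: -132 ≡ 0 (mod 11).
Since F(a, b, c) ≡ 0 (mod 11), P lies on the curve.


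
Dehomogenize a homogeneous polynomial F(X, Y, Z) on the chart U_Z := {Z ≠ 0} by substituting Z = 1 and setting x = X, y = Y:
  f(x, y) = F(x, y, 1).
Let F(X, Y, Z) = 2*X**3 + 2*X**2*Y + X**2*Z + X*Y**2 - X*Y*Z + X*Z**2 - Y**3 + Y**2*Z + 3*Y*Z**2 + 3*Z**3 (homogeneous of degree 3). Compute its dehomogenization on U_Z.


f(x, y) = 2*x**3 + 2*x**2*y + x**2 + x*y**2 - x*y + x - y**3 + y**2 + 3*y + 3

On U_Z we set Z = 1. Each monomial c·X^i·Y^j·Z^k in F becomes c·x^i·y^j·1^k = c·x^i·y^j.
Substituting Z = 1: F(X, Y, 1) = 2*x**3 + 2*x**2*y + x**2 + x*y**2 - x*y + x - y**3 + y**2 + 3*y + 3.
Note: deg(f) ≤ deg(F) = 3; strict inequality happens when F is divisible by Z (lost terms).


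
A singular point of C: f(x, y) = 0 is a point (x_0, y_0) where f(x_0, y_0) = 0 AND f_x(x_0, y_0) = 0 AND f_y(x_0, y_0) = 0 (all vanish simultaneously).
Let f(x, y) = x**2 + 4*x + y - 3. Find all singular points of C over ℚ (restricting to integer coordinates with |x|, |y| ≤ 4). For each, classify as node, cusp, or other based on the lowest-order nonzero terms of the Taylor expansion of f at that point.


No singular points in the scanned grid; C is smooth there.

Compute partial derivatives:
  f_x = 2*x + 4.
  f_y = 1.
f_y = 1 is a nonzero constant, so f_y never vanishes: no point (x, y) can satisfy f = f_x = f_y = 0. In particular no (x, y) ∈ {−4, ..., 4}² is singular; the curve is smooth.


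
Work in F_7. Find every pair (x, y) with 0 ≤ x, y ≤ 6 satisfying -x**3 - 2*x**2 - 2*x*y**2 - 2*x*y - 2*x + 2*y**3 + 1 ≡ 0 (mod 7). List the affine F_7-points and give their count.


Affine F_7-points: {(1, 2), (1, 4), (2, 6), (3, 2), (3, 4), (4, 6), (6, 6)}; count = 7.

For each of the 49 pairs (x, y) ∈ F_7², evaluate f(x, y) mod 7. Record the zeros.
  x = 0: [0↦1, 1↦3, 2↦3, 3↦6, 4↦3, 5↦6, 6↦6]  zeros at y ∈ ∅
  x = 1: [0↦3, 1↦1, 2↦0, 3↦5, 4↦0, 5↦4, 6↦1]  zeros at y ∈ {2, 4}
  x = 2: [0↦2, 1↦3, 2↦1, 3↦1, 4↦1, 5↦6, 6↦0]  zeros at y ∈ {6}
  x = 3: [0↦6, 1↦3, 2↦0, 3↦2, 4↦0, 5↦6, 6↦4]  zeros at y ∈ {2, 4}
  x = 4: [0↦2, 1↦2, 2↦5, 3↦2, 4↦5, 5↦5, 6↦0]  zeros at y ∈ {6}
  x = 5: [0↦5, 1↦1, 2↦3, 3↦2, 4↦3, 5↦4, 6↦3]  zeros at y ∈ ∅
  x = 6: [0↦2, 1↦1, 2↦2, 3↦3, 4↦2, 5↦4, 6↦0]  zeros at y ∈ {6}
Collecting zeros: affine points = {(1, 2), (1, 4), (2, 6), (3, 2), (3, 4), (4, 6), (6, 6)}.
Total count |C(F_7)_aff| = 7.


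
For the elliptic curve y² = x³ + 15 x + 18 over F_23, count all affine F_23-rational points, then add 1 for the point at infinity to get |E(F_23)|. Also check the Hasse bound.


Affine points = {(0, 8), (0, 15), (4, 2), (4, 21), (6, 5), (6, 18), (7, 11), (7, 12), (8, 11), (8, 12), (9, 10), (9, 13), (10, 8), (10, 15), (13, 8), (13, 15), (18, 5), (18, 18), (19, 3), (19, 20), (21, 7), (21, 16), (22, 5), (22, 18)}; affine count = 24; |E(F_23)| = 25.

Discriminant check: Δ ∝ 4a³ + 27b² = 4·15³ + 27·18² = 4·3375 + 27·324 ≡ 7 (mod 23). Nonzero ⇒ E is nonsingular.
For each x ∈ F_23, compute rhs = x³ + 15·x + 18 mod 23, then count y ∈ F_23 with y² ≡ rhs.
  x = 0: rhs = 18, matching y values: 8, 15 (2 points).
  x = 1: rhs = 11, matching y values: none (0 points).
  x = 2: rhs = 10, matching y values: none (0 points).
  x = 3: rhs = 21, matching y values: none (0 points).
  x = 4: rhs = 4, matching y values: 2, 21 (2 points).
  x = 5: rhs = 11, matching y values: none (0 points).
  x = 6: rhs = 2, matching y values: 5, 18 (2 points).
  x = 7: rhs = 6, matching y values: 11, 12 (2 points).
  x = 8: rhs = 6, matching y values: 11, 12 (2 points).
  x = 9: rhs = 8, matching y values: 10, 13 (2 points).
  x = 10: rhs = 18, matching y values: 8, 15 (2 points).
  x = 11: rhs = 19, matching y values: none (0 points).
  x = 12: rhs = 17, matching y values: none (0 points).
  x = 13: rhs = 18, matching y values: 8, 15 (2 points).
  x = 14: rhs = 5, matching y values: none (0 points).
  x = 15: rhs = 7, matching y values: none (0 points).
  x = 16: rhs = 7, matching y values: none (0 points).
  x = 17: rhs = 11, matching y values: none (0 points).
  x = 18: rhs = 2, matching y values: 5, 18 (2 points).
  x = 19: rhs = 9, matching y values: 3, 20 (2 points).
  x = 20: rhs = 15, matching y values: none (0 points).
  x = 21: rhs = 3, matching y values: 7, 16 (2 points).
  x = 22: rhs = 2, matching y values: 5, 18 (2 points).
Total affine count: 24.
Full point count |E(F_23)| = 24 + 1 = 25.
Hasse bound: |25 − (23+1)| = |1| = 1 ≤ 2√23 ≈ 9.5917 ✓.


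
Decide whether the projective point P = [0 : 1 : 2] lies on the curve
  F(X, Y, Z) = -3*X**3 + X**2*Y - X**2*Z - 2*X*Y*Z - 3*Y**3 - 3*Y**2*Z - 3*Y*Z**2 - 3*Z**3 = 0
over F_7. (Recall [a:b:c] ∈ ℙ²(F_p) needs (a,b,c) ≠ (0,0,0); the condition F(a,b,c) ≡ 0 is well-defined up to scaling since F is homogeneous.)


F(0,1,2) ≡ 4 (mod 7); P is NOT on the curve.

Evaluate F(0, 1, 2) term-by-term (mod 7).
  -3*X**3 ↦ -3·0·1·1 = 0
  X**2*Y ↦ 1·0·1·1 = 0
  -X**2*Z ↦ -1·0·1·2 = 0
  -2*X*Y*Z ↦ -2·0·1·2 = 0
  -3*Y**3 ↦ -3·1·1·1 = -3
  -3*Y**2*Z ↦ -3·1·1·2 = -6
  -3*Y*Z**2 ↦ -3·1·1·4 = -12
  -3*Z**3 ↦ -3·1·1·8 = -24
Sum: F(0, 1, 2) = (0) + (0) + (0) + (0) + (-3) + (-6) + (-12) + (-24) = -45.
Reducing mod 7: -45 ≡ 4 (mod 7).
Since F(a, b, c) ≡ 4 ≠ 0 (mod 7), P does NOT lie on the curve.


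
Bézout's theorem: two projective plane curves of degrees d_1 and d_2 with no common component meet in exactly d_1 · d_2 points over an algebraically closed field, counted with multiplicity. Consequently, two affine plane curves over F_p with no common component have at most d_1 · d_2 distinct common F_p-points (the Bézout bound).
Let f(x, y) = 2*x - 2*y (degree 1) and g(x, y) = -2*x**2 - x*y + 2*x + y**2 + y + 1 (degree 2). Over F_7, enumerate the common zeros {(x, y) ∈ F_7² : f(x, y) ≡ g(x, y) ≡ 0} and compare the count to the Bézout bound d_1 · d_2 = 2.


Common zeros: ∅; count = 0; Bézout bound = 2.

deg(f) = 1, deg(g) = 2, so Bézout bound = 2.
Scan x ∈ F_7. For each x, list the y ∈ F_7 with f(x, y) ≡ 0 and those with g(x, y) ≡ 0 (mod 7); the common zeros in that column are the intersection.
  x = 0: f ≡ 0 at y ∈ {0}; g ≡ 0 at y ∈ {2, 4}; common: ∅.
  x = 1: f ≡ 0 at y ∈ {1}; g ≡ 0 at y ∈ ∅; common: ∅.
  x = 2: f ≡ 0 at y ∈ {2}; g ≡ 0 at y ∈ ∅; common: ∅.
  x = 3: f ≡ 0 at y ∈ {3}; g ≡ 0 at y ∈ ∅; common: ∅.
  x = 4: f ≡ 0 at y ∈ {4}; g ≡ 0 at y ∈ ∅; common: ∅.
  x = 5: f ≡ 0 at y ∈ {5}; g ≡ 0 at y ∈ {1, 3}; common: ∅.
  x = 6: f ≡ 0 at y ∈ {6}; g ≡ 0 at y ∈ {1, 4}; common: ∅.
Collecting: common zeros = ∅, so the count is 0.
Comparison with the Bézout bound: 0 ≤ 2 = deg(f)·deg(g), as expected for curves with no common component (the affine F_7-count falls short of the bound because intersections may lie at infinity, over extension fields, or carry multiplicity).


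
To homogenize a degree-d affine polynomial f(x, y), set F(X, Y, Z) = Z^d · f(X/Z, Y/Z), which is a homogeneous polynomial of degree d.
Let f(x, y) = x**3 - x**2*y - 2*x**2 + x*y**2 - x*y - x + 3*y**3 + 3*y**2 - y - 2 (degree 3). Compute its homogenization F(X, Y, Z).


F(X, Y, Z) = X**3 - X**2*Y - 2*X**2*Z + X*Y**2 - X*Y*Z - X*Z**2 + 3*Y**3 + 3*Y**2*Z - Y*Z**2 - 2*Z**3

deg(f) = 3.
Substitute x = X/Z, y = Y/Z into f, then multiply by Z^3.
  monomial 1·x^3·y^0 ↦ 1·X^3·Y^0·Z^0.
  monomial -1·x^2·y^1 ↦ -1·X^2·Y^1·Z^0.
  monomial -2·x^2·y^0 ↦ -2·X^2·Y^0·Z^1.
  monomial 1·x^1·y^2 ↦ 1·X^1·Y^2·Z^0.
  monomial -1·x^1·y^1 ↦ -1·X^1·Y^1·Z^1.
  monomial -1·x^1·y^0 ↦ -1·X^1·Y^0·Z^2.
  monomial 3·x^0·y^3 ↦ 3·X^0·Y^3·Z^0.
  monomial 3·x^0·y^2 ↦ 3·X^0·Y^2·Z^1.
  monomial -1·x^0·y^1 ↦ -1·X^0·Y^1·Z^2.
  monomial -2·x^0·y^0 ↦ -2·X^0·Y^0·Z^3.
Collecting: F(X, Y, Z) = X**3 - X**2*Y - 2*X**2*Z + X*Y**2 - X*Y*Z - X*Z**2 + 3*Y**3 + 3*Y**2*Z - Y*Z**2 - 2*Z**3.


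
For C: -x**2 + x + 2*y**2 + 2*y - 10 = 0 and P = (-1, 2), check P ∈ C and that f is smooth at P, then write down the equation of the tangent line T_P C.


Tangent line at P: 3*x + 10*y - 17 = 0.

Step 1: f(-1, 2) = 0, so P lies on C.
Step 2: partial derivatives
  f_x(x, y) = 1 - 2*x, f_y(x, y) = 4*y + 2.
  f_x(P) = 3, f_y(P) = 10 (gradient nonzero, so P is smooth).
Step 3: tangent line at P: 3·(x − -1) + 10·(y − 2) = 0.
Expanding: 3*x + 10*y - 17 = 0.


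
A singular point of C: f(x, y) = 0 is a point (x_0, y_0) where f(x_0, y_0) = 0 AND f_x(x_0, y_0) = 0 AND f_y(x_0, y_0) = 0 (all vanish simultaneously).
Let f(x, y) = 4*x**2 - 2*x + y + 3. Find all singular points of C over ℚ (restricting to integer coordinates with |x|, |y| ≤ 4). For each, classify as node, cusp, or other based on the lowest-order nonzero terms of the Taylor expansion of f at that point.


No singular points in the scanned grid; C is smooth there.

Compute partial derivatives:
  f_x = 8*x - 2.
  f_y = 1.
f_y = 1 is a nonzero constant, so f_y never vanishes: no point (x, y) can satisfy f = f_x = f_y = 0. In particular no (x, y) ∈ {−4, ..., 4}² is singular; the curve is smooth.


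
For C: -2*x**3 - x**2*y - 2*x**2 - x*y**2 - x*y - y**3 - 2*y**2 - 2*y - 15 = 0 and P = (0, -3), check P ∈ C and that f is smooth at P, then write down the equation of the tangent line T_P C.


Tangent line at P: -6*x - 17*y - 51 = 0.

Step 1: f(0, -3) = 0, so P lies on C.
Step 2: partial derivatives
  f_x(x, y) = -6*x**2 - 2*x*y - 4*x - y**2 - y, f_y(x, y) = -x**2 - 2*x*y - x - 3*y**2 - 4*y - 2.
  f_x(P) = -6, f_y(P) = -17 (gradient nonzero, so P is smooth).
Step 3: tangent line at P: -6·(x − 0) + -17·(y − -3) = 0.
Expanding: -6*x - 17*y - 51 = 0.


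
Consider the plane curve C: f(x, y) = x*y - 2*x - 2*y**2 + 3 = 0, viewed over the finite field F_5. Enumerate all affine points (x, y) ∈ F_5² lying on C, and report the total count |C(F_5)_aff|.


Affine F_5-points: {(0, 2), (0, 3), (1, 1), (1, 2), (2, 2), (2, 4), (3, 2), (4, 0), (4, 2)}; count = 9.

For each of the 25 pairs (x, y) ∈ F_5², evaluate f(x, y) mod 5. Record the zeros.
  x = 0: [0↦3, 1↦1, 2↦0, 3↦0, 4↦1]  zeros at y ∈ {2, 3}
  x = 1: [0↦1, 1↦0, 2↦0, 3↦1, 4↦3]  zeros at y ∈ {1, 2}
  x = 2: [0↦4, 1↦4, 2↦0, 3↦2, 4↦0]  zeros at y ∈ {2, 4}
  x = 3: [0↦2, 1↦3, 2↦0, 3↦3, 4↦2]  zeros at y ∈ {2}
  x = 4: [0↦0, 1↦2, 2↦0, 3↦4, 4↦4]  zeros at y ∈ {0, 2}
Collecting zeros: affine points = {(0, 2), (0, 3), (1, 1), (1, 2), (2, 2), (2, 4), (3, 2), (4, 0), (4, 2)}.
Total count |C(F_5)_aff| = 9.


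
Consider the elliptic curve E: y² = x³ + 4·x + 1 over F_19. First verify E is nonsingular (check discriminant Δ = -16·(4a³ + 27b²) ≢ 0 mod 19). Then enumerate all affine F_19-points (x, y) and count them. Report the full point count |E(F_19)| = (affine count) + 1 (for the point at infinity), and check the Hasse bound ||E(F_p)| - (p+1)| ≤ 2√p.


Affine points = {(0, 1), (0, 18), (1, 5), (1, 14), (2, 6), (2, 13), (4, 9), (4, 10), (7, 7), (7, 12), (9, 5), (9, 14), (15, 4), (15, 15), (16, 0), (17, 2), (17, 17)}; affine count = 17; |E(F_19)| = 18.

Discriminant check: Δ ∝ 4a³ + 27b² = 4·4³ + 27·1² = 4·64 + 27·1 ≡ 17 (mod 19). Nonzero ⇒ E is nonsingular.
For each x ∈ F_19, compute rhs = x³ + 4·x + 1 mod 19, then count y ∈ F_19 with y² ≡ rhs.
  x = 0: rhs = 1, matching y values: 1, 18 (2 points).
  x = 1: rhs = 6, matching y values: 5, 14 (2 points).
  x = 2: rhs = 17, matching y values: 6, 13 (2 points).
  x = 3: rhs = 2, matching y values: none (0 points).
  x = 4: rhs = 5, matching y values: 9, 10 (2 points).
  x = 5: rhs = 13, matching y values: none (0 points).
  x = 6: rhs = 13, matching y values: none (0 points).
  x = 7: rhs = 11, matching y values: 7, 12 (2 points).
  x = 8: rhs = 13, matching y values: none (0 points).
  x = 9: rhs = 6, matching y values: 5, 14 (2 points).
  x = 10: rhs = 15, matching y values: none (0 points).
  x = 11: rhs = 8, matching y values: none (0 points).
  x = 12: rhs = 10, matching y values: none (0 points).
  x = 13: rhs = 8, matching y values: none (0 points).
  x = 14: rhs = 8, matching y values: none (0 points).
  x = 15: rhs = 16, matching y values: 4, 15 (2 points).
  x = 16: rhs = 0, matching y values: 0 (1 points).
  x = 17: rhs = 4, matching y values: 2, 17 (2 points).
  x = 18: rhs = 15, matching y values: none (0 points).
Total affine count: 17.
Full point count |E(F_19)| = 17 + 1 = 18.
Hasse bound: |18 − (19+1)| = |-2| = 2 ≤ 2√19 ≈ 8.7178 ✓.


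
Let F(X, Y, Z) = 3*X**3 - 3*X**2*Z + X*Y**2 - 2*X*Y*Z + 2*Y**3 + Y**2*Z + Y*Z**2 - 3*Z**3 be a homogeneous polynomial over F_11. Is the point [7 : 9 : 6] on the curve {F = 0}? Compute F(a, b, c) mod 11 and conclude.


F(7,9,6) ≡ 5 (mod 11); P is NOT on the curve.

Evaluate F(7, 9, 6) term-by-term (mod 11).
  3*X**3 ↦ 3·343·1·1 = 1029
  -3*X**2*Z ↦ -3·49·1·6 = -882
  X*Y**2 ↦ 1·7·81·1 = 567
  -2*X*Y*Z ↦ -2·7·9·6 = -756
  2*Y**3 ↦ 2·1·729·1 = 1458
  Y**2*Z ↦ 1·1·81·6 = 486
  Y*Z**2 ↦ 1·1·9·36 = 324
  -3*Z**3 ↦ -3·1·1·216 = -648
Sum: F(7, 9, 6) = (1029) + (-882) + (567) + (-756) + (1458) + (486) + (324) + (-648) = 1578.
Reducing mod 11: 1578 ≡ 5 (mod 11).
Since F(a, b, c) ≡ 5 ≠ 0 (mod 11), P does NOT lie on the curve.


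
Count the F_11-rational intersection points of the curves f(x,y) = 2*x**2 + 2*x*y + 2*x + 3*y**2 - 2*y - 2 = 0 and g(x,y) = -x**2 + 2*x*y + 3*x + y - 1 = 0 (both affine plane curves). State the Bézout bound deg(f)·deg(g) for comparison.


Common zeros: ∅; count = 0; Bézout bound = 4.

deg(f) = 2, deg(g) = 2, so Bézout bound = 4.
Scan x ∈ F_11. For each x, list the y ∈ F_11 with f(x, y) ≡ 0 and those with g(x, y) ≡ 0 (mod 11); the common zeros in that column are the intersection.
  x = 0: f ≡ 0 at y ∈ ∅; g ≡ 0 at y ∈ {1}; common: ∅.
  x = 1: f ≡ 0 at y ∈ {5, 6}; g ≡ 0 at y ∈ {7}; common: ∅.
  x = 2: f ≡ 0 at y ∈ {4, 10}; g ≡ 0 at y ∈ {2}; common: ∅.
  x = 3: f ≡ 0 at y ∈ {0, 6}; g ≡ 0 at y ∈ {8}; common: ∅.
  x = 4: f ≡ 0 at y ∈ {4, 5}; g ≡ 0 at y ∈ {3}; common: ∅.
  x = 5: f ≡ 0 at y ∈ ∅; g ≡ 0 at y ∈ {0, 1, 2, 3, 4, 5, 6, 7, 8, 9, 10}; common: ∅.
  x = 6: f ≡ 0 at y ∈ ∅; g ≡ 0 at y ∈ {4}; common: ∅.
  x = 7: f ≡ 0 at y ∈ {0, 7}; g ≡ 0 at y ∈ {10}; common: ∅.
  x = 8: f ≡ 0 at y ∈ ∅; g ≡ 0 at y ∈ {5}; common: ∅.
  x = 9: f ≡ 0 at y ∈ {3, 10}; g ≡ 0 at y ∈ {0}; common: ∅.
  x = 10: f ≡ 0 at y ∈ ∅; g ≡ 0 at y ∈ {6}; common: ∅.
Collecting: common zeros = ∅, so the count is 0.
Comparison with the Bézout bound: 0 ≤ 4 = deg(f)·deg(g), as expected for curves with no common component (the affine F_11-count falls short of the bound because intersections may lie at infinity, over extension fields, or carry multiplicity).


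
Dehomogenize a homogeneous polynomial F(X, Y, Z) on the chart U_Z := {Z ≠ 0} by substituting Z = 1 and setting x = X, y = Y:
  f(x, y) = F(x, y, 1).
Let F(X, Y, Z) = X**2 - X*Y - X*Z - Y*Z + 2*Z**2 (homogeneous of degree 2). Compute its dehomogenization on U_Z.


f(x, y) = x**2 - x*y - x - y + 2

On U_Z we set Z = 1. Each monomial c·X^i·Y^j·Z^k in F becomes c·x^i·y^j·1^k = c·x^i·y^j.
Substituting Z = 1: F(X, Y, 1) = x**2 - x*y - x - y + 2.
Note: deg(f) ≤ deg(F) = 2; strict inequality happens when F is divisible by Z (lost terms).


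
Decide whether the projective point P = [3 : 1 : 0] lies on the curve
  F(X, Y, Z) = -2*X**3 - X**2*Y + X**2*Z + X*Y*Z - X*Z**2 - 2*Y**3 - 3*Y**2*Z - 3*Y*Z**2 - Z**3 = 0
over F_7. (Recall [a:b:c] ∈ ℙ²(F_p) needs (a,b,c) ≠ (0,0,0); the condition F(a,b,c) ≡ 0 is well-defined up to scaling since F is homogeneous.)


F(3,1,0) ≡ 5 (mod 7); P is NOT on the curve.

Evaluate F(3, 1, 0) term-by-term (mod 7).
  -2*X**3 ↦ -2·27·1·1 = -54
  -X**2*Y ↦ -1·9·1·1 = -9
  X**2*Z ↦ 1·9·1·0 = 0
  X*Y*Z ↦ 1·3·1·0 = 0
  -X*Z**2 ↦ -1·3·1·0 = 0
  -2*Y**3 ↦ -2·1·1·1 = -2
  -3*Y**2*Z ↦ -3·1·1·0 = 0
  -3*Y*Z**2 ↦ -3·1·1·0 = 0
  -Z**3 ↦ -1·1·1·0 = 0
Sum: F(3, 1, 0) = (-54) + (-9) + (0) + (0) + (0) + (-2) + (0) + (0) + (0) = -65.
Reducing mod 7: -65 ≡ 5 (mod 7).
Since F(a, b, c) ≡ 5 ≠ 0 (mod 7), P does NOT lie on the curve.


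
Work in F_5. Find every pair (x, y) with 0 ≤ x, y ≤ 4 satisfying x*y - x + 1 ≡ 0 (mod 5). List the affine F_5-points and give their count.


Affine F_5-points: {(1, 0), (2, 3), (3, 4), (4, 2)}; count = 4.

For each of the 25 pairs (x, y) ∈ F_5², evaluate f(x, y) mod 5. Record the zeros.
  x = 0: [0↦1, 1↦1, 2↦1, 3↦1, 4↦1]  zeros at y ∈ ∅
  x = 1: [0↦0, 1↦1, 2↦2, 3↦3, 4↦4]  zeros at y ∈ {0}
  x = 2: [0↦4, 1↦1, 2↦3, 3↦0, 4↦2]  zeros at y ∈ {3}
  x = 3: [0↦3, 1↦1, 2↦4, 3↦2, 4↦0]  zeros at y ∈ {4}
  x = 4: [0↦2, 1↦1, 2↦0, 3↦4, 4↦3]  zeros at y ∈ {2}
Collecting zeros: affine points = {(1, 0), (2, 3), (3, 4), (4, 2)}.
Total count |C(F_5)_aff| = 4.


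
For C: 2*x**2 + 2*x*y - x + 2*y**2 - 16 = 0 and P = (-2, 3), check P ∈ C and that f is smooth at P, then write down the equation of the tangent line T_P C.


Tangent line at P: -3*x + 8*y - 30 = 0.

Step 1: f(-2, 3) = 0, so P lies on C.
Step 2: partial derivatives
  f_x(x, y) = 4*x + 2*y - 1, f_y(x, y) = 2*x + 4*y.
  f_x(P) = -3, f_y(P) = 8 (gradient nonzero, so P is smooth).
Step 3: tangent line at P: -3·(x − -2) + 8·(y − 3) = 0.
Expanding: -3*x + 8*y - 30 = 0.


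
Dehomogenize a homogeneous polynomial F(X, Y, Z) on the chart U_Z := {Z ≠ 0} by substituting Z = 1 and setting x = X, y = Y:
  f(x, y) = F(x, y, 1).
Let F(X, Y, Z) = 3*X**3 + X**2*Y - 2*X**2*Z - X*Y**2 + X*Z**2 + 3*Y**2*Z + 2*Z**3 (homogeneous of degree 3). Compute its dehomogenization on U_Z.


f(x, y) = 3*x**3 + x**2*y - 2*x**2 - x*y**2 + x + 3*y**2 + 2

On U_Z we set Z = 1. Each monomial c·X^i·Y^j·Z^k in F becomes c·x^i·y^j·1^k = c·x^i·y^j.
Substituting Z = 1: F(X, Y, 1) = 3*x**3 + x**2*y - 2*x**2 - x*y**2 + x + 3*y**2 + 2.
Note: deg(f) ≤ deg(F) = 3; strict inequality happens when F is divisible by Z (lost terms).


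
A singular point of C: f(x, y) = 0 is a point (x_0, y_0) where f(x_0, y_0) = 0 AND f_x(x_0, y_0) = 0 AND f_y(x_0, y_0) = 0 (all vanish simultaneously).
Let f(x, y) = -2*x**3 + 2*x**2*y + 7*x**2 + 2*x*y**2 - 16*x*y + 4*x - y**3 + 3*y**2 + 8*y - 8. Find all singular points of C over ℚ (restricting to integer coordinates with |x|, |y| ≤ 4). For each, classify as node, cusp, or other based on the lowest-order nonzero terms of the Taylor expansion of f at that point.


Singular points: {(2, 2)}; classification: node.

Compute partial derivatives:
  f_x = -6*x**2 + 4*x*y + 14*x + 2*y**2 - 16*y + 4.
  f_y = 2*x**2 + 4*x*y - 16*x - 3*y**2 + 6*y + 8.
Scan x_0 ∈ {−4, ..., 4}. For each x_0, f_y(x_0, y) is a polynomial in y; find its integer roots y ∈ {−4, ..., 4}, then test f_x and f at those candidates.
  x = -4: f_y(-4, y) = -3*y**2 - 10*y + 104; no integer root y with |y| ≤ 4.
  x = -3: f_y(-3, y) = -3*y**2 - 6*y + 74; no integer root y with |y| ≤ 4.
  x = -2: f_y(-2, y) = -3*y**2 - 2*y + 48; no integer root y with |y| ≤ 4.
  x = -1: f_y(-1, y) = -3*y**2 + 2*y + 26; no integer root y with |y| ≤ 4.
  x = 0: f_y(0, y) = -3*y**2 + 6*y + 8; no integer root y with |y| ≤ 4.
  x = 1: f_y(1, y) = -3*y**2 + 10*y - 6; no integer root y with |y| ≤ 4.
  x = 2: f_y(2, y) = -3*y**2 + 14*y - 16; vanishes at y ∈ {2}. (2, 2): f_x = 0, f = 0 — SINGULAR.
  x = 3: f_y(3, y) = -3*y**2 + 18*y - 22; no integer root y with |y| ≤ 4.
  x = 4: f_y(4, y) = -3*y**2 + 22*y - 24; no integer root y with |y| ≤ 4.
Only singular point on the grid: (2, 2).
Classify: substitute x = 2 + u, y = 2 + v and expand: f = -2*u**3 + 2*u**2*v - u**2 + 2*u*v**2 - v**3 + v**2.
No constant or linear terms (consistent with a singular point). Quadratic part: -u**2 + v**2. Cubic part: -2*u**3 + 2*u**2*v + 2*u*v**2 - v**3.
The quadratic part v**2 - u**2 = (v − u)(v + u) splits into two distinct linear factors, so there are two distinct tangent lines y − 2 = ±(x − 2) — this is a node (ordinary double point).
Classification: node.


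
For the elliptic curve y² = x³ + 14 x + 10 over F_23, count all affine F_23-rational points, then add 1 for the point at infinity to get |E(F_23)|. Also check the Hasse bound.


Affine points = {(1, 5), (1, 18), (2, 0), (8, 6), (8, 17), (10, 0), (11, 0), (14, 11), (14, 12), (16, 11), (16, 12), (17, 3), (17, 20), (22, 8), (22, 15)}; affine count = 15; |E(F_23)| = 16.

Discriminant check: Δ ∝ 4a³ + 27b² = 4·14³ + 27·10² = 4·2744 + 27·100 ≡ 14 (mod 23). Nonzero ⇒ E is nonsingular.
For each x ∈ F_23, compute rhs = x³ + 14·x + 10 mod 23, then count y ∈ F_23 with y² ≡ rhs.
  x = 0: rhs = 10, matching y values: none (0 points).
  x = 1: rhs = 2, matching y values: 5, 18 (2 points).
  x = 2: rhs = 0, matching y values: 0 (1 points).
  x = 3: rhs = 10, matching y values: none (0 points).
  x = 4: rhs = 15, matching y values: none (0 points).
  x = 5: rhs = 21, matching y values: none (0 points).
  x = 6: rhs = 11, matching y values: none (0 points).
  x = 7: rhs = 14, matching y values: none (0 points).
  x = 8: rhs = 13, matching y values: 6, 17 (2 points).
  x = 9: rhs = 14, matching y values: none (0 points).
  x = 10: rhs = 0, matching y values: 0 (1 points).
  x = 11: rhs = 0, matching y values: 0 (1 points).
  x = 12: rhs = 20, matching y values: none (0 points).
  x = 13: rhs = 20, matching y values: none (0 points).
  x = 14: rhs = 6, matching y values: 11, 12 (2 points).
  x = 15: rhs = 7, matching y values: none (0 points).
  x = 16: rhs = 6, matching y values: 11, 12 (2 points).
  x = 17: rhs = 9, matching y values: 3, 20 (2 points).
  x = 18: rhs = 22, matching y values: none (0 points).
  x = 19: rhs = 5, matching y values: none (0 points).
  x = 20: rhs = 10, matching y values: none (0 points).
  x = 21: rhs = 20, matching y values: none (0 points).
  x = 22: rhs = 18, matching y values: 8, 15 (2 points).
Total affine count: 15.
Full point count |E(F_23)| = 15 + 1 = 16.
Hasse bound: |16 − (23+1)| = |-8| = 8 ≤ 2√23 ≈ 9.5917 ✓.


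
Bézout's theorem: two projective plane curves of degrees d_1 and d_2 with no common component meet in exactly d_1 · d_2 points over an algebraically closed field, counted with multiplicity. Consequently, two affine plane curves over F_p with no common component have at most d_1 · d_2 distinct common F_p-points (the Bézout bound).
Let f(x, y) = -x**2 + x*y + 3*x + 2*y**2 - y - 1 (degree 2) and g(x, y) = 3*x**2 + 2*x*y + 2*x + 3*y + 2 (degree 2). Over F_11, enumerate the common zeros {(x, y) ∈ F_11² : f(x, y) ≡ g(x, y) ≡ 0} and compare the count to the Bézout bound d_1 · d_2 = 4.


Common zeros: ∅; count = 0; Bézout bound = 4.

deg(f) = 2, deg(g) = 2, so Bézout bound = 4.
Scan x ∈ F_11. For each x, list the y ∈ F_11 with f(x, y) ≡ 0 and those with g(x, y) ≡ 0 (mod 11); the common zeros in that column are the intersection.
  x = 0: f ≡ 0 at y ∈ {1, 5}; g ≡ 0 at y ∈ {3}; common: ∅.
  x = 1: f ≡ 0 at y ∈ {4, 7}; g ≡ 0 at y ∈ {3}; common: ∅.
  x = 2: f ≡ 0 at y ∈ {2, 3}; g ≡ 0 at y ∈ {10}; common: ∅.
  x = 3: f ≡ 0 at y ∈ {2, 8}; g ≡ 0 at y ∈ {1}; common: ∅.
  x = 4: f ≡ 0 at y ∈ {1, 3}; g ≡ 0 at y ∈ ∅; common: ∅.
  x = 5: f ≡ 0 at y ∈ {0, 9}; g ≡ 0 at y ∈ {6}; common: ∅.
  x = 6: f ≡ 0 at y ∈ {4, 10}; g ≡ 0 at y ∈ {8}; common: ∅.
  x = 7: f ≡ 0 at y ∈ {9, 10}; g ≡ 0 at y ∈ {4}; common: ∅.
  x = 8: f ≡ 0 at y ∈ {5, 8}; g ≡ 0 at y ∈ {4}; common: ∅.
  x = 9: f ≡ 0 at y ∈ {0, 7}; g ≡ 0 at y ∈ {10}; common: ∅.
  x = 10: f ≡ 0 at y ∈ {6}; g ≡ 0 at y ∈ {8}; common: ∅.
Collecting: common zeros = ∅, so the count is 0.
Comparison with the Bézout bound: 0 ≤ 4 = deg(f)·deg(g), as expected for curves with no common component (the affine F_11-count falls short of the bound because intersections may lie at infinity, over extension fields, or carry multiplicity).


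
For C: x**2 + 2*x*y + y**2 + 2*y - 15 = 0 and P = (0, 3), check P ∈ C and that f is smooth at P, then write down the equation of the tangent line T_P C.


Tangent line at P: 6*x + 8*y - 24 = 0.

Step 1: f(0, 3) = 0, so P lies on C.
Step 2: partial derivatives
  f_x(x, y) = 2*x + 2*y, f_y(x, y) = 2*x + 2*y + 2.
  f_x(P) = 6, f_y(P) = 8 (gradient nonzero, so P is smooth).
Step 3: tangent line at P: 6·(x − 0) + 8·(y − 3) = 0.
Expanding: 6*x + 8*y - 24 = 0.


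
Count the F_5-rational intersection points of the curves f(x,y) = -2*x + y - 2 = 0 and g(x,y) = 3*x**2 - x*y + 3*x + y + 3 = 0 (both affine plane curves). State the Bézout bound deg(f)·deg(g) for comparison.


Common zeros: {(0, 2), (2, 1)}; count = 2; Bézout bound = 2.

deg(f) = 1, deg(g) = 2, so Bézout bound = 2.
Scan x ∈ F_5. For each x, list the y ∈ F_5 with f(x, y) ≡ 0 and those with g(x, y) ≡ 0 (mod 5); the common zeros in that column are the intersection.
  x = 0: f ≡ 0 at y ∈ {2}; g ≡ 0 at y ∈ {2}; common: {2}.
  x = 1: f ≡ 0 at y ∈ {4}; g ≡ 0 at y ∈ ∅; common: ∅.
  x = 2: f ≡ 0 at y ∈ {1}; g ≡ 0 at y ∈ {1}; common: {1}.
  x = 3: f ≡ 0 at y ∈ {3}; g ≡ 0 at y ∈ {2}; common: ∅.
  x = 4: f ≡ 0 at y ∈ {0}; g ≡ 0 at y ∈ {1}; common: ∅.
Collecting: common zeros = {(0, 2), (2, 1)}, so the count is 2.
Comparison with the Bézout bound: 2 ≤ 2 = deg(f)·deg(g), as expected for curves with no common component (the bound is attained).


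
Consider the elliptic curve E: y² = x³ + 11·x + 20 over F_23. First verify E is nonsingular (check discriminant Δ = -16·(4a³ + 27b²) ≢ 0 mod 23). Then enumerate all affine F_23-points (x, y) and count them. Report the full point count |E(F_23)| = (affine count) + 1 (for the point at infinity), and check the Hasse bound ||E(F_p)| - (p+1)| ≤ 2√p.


Affine points = {(1, 3), (1, 20), (2, 2), (2, 21), (4, 6), (4, 17), (5, 4), (5, 19), (6, 7), (6, 16), (7, 7), (7, 16), (10, 7), (10, 16), (11, 0), (15, 8), (15, 15), (18, 1), (18, 22), (19, 2), (19, 21), (20, 11), (20, 12), (21, 6), (21, 17), (22, 10), (22, 13)}; affine count = 27; |E(F_23)| = 28.

Discriminant check: Δ ∝ 4a³ + 27b² = 4·11³ + 27·20² = 4·1331 + 27·400 ≡ 1 (mod 23). Nonzero ⇒ E is nonsingular.
For each x ∈ F_23, compute rhs = x³ + 11·x + 20 mod 23, then count y ∈ F_23 with y² ≡ rhs.
  x = 0: rhs = 20, matching y values: none (0 points).
  x = 1: rhs = 9, matching y values: 3, 20 (2 points).
  x = 2: rhs = 4, matching y values: 2, 21 (2 points).
  x = 3: rhs = 11, matching y values: none (0 points).
  x = 4: rhs = 13, matching y values: 6, 17 (2 points).
  x = 5: rhs = 16, matching y values: 4, 19 (2 points).
  x = 6: rhs = 3, matching y values: 7, 16 (2 points).
  x = 7: rhs = 3, matching y values: 7, 16 (2 points).
  x = 8: rhs = 22, matching y values: none (0 points).
  x = 9: rhs = 20, matching y values: none (0 points).
  x = 10: rhs = 3, matching y values: 7, 16 (2 points).
  x = 11: rhs = 0, matching y values: 0 (1 points).
  x = 12: rhs = 17, matching y values: none (0 points).
  x = 13: rhs = 14, matching y values: none (0 points).
  x = 14: rhs = 20, matching y values: none (0 points).
  x = 15: rhs = 18, matching y values: 8, 15 (2 points).
  x = 16: rhs = 14, matching y values: none (0 points).
  x = 17: rhs = 14, matching y values: none (0 points).
  x = 18: rhs = 1, matching y values: 1, 22 (2 points).
  x = 19: rhs = 4, matching y values: 2, 21 (2 points).
  x = 20: rhs = 6, matching y values: 11, 12 (2 points).
  x = 21: rhs = 13, matching y values: 6, 17 (2 points).
  x = 22: rhs = 8, matching y values: 10, 13 (2 points).
Total affine count: 27.
Full point count |E(F_23)| = 27 + 1 = 28.
Hasse bound: |28 − (23+1)| = |4| = 4 ≤ 2√23 ≈ 9.5917 ✓.


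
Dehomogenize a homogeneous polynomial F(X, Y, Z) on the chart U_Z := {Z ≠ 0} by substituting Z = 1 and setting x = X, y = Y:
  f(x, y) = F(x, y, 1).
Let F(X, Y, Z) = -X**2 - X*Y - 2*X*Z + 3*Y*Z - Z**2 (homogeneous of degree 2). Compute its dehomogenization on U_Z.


f(x, y) = -x**2 - x*y - 2*x + 3*y - 1

On U_Z we set Z = 1. Each monomial c·X^i·Y^j·Z^k in F becomes c·x^i·y^j·1^k = c·x^i·y^j.
Substituting Z = 1: F(X, Y, 1) = -x**2 - x*y - 2*x + 3*y - 1.
Note: deg(f) ≤ deg(F) = 2; strict inequality happens when F is divisible by Z (lost terms).


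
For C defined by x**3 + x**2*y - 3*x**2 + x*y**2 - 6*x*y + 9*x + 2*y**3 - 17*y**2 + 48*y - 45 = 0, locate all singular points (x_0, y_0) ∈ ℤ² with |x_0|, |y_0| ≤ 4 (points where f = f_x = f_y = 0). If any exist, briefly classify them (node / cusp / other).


Singular points: {(0, 3)}; classification: cusp.

Compute partial derivatives:
  f_x = 3*x**2 + 2*x*y - 6*x + y**2 - 6*y + 9.
  f_y = x**2 + 2*x*y - 6*x + 6*y**2 - 34*y + 48.
Scan x_0 ∈ {−4, ..., 4}. For each x_0, f_y(x_0, y) is a polynomial in y; find its integer roots y ∈ {−4, ..., 4}, then test f_x and f at those candidates.
  x = -4: f_y(-4, y) = 6*y**2 - 42*y + 88; no integer root y with |y| ≤ 4.
  x = -3: f_y(-3, y) = 6*y**2 - 40*y + 75; no integer root y with |y| ≤ 4.
  x = -2: f_y(-2, y) = 6*y**2 - 38*y + 64; no integer root y with |y| ≤ 4.
  x = -1: f_y(-1, y) = 6*y**2 - 36*y + 55; no integer root y with |y| ≤ 4.
  x = 0: f_y(0, y) = 6*y**2 - 34*y + 48; vanishes at y ∈ {3}. (0, 3): f_x = 0, f = 0 — SINGULAR.
  x = 1: f_y(1, y) = 6*y**2 - 32*y + 43; no integer root y with |y| ≤ 4.
  x = 2: f_y(2, y) = 6*y**2 - 30*y + 40; no integer root y with |y| ≤ 4.
  x = 3: f_y(3, y) = 6*y**2 - 28*y + 39; no integer root y with |y| ≤ 4.
  x = 4: f_y(4, y) = 6*y**2 - 26*y + 40; no integer root y with |y| ≤ 4.
Only singular point on the grid: (0, 3).
Classify: substitute x = 0 + u, y = 3 + v and expand: f = u**3 + u**2*v + u*v**2 + 2*v**3 + v**2.
No constant or linear terms (consistent with a singular point). Quadratic part: v**2. Cubic part: u**3 + u**2*v + u*v**2 + 2*v**3.
The quadratic part v**2 is a perfect square, so there is a single (double) tangent line v = 0, i.e. y = 3. Restricting the cubic part to that line (v = 0) leaves u**3 ≠ 0, so f is not divisible by v and the branch is v² ≈ -u**3 to lowest order — this is a cusp.
Classification: cusp.


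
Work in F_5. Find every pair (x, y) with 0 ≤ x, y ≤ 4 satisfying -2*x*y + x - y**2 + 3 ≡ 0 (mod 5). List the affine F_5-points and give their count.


Affine F_5-points: {(1, 4), (2, 0), (2, 1), (3, 2)}; count = 4.

For each of the 25 pairs (x, y) ∈ F_5², evaluate f(x, y) mod 5. Record the zeros.
  x = 0: [0↦3, 1↦2, 2↦4, 3↦4, 4↦2]  zeros at y ∈ ∅
  x = 1: [0↦4, 1↦1, 2↦1, 3↦4, 4↦0]  zeros at y ∈ {4}
  x = 2: [0↦0, 1↦0, 2↦3, 3↦4, 4↦3]  zeros at y ∈ {0, 1}
  x = 3: [0↦1, 1↦4, 2↦0, 3↦4, 4↦1]  zeros at y ∈ {2}
  x = 4: [0↦2, 1↦3, 2↦2, 3↦4, 4↦4]  zeros at y ∈ ∅
Collecting zeros: affine points = {(1, 4), (2, 0), (2, 1), (3, 2)}.
Total count |C(F_5)_aff| = 4.


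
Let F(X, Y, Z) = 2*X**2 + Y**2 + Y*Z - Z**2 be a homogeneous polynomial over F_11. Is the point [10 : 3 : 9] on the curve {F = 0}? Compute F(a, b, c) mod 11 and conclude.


F(10,3,9) ≡ 1 (mod 11); P is NOT on the curve.

Evaluate F(10, 3, 9) term-by-term (mod 11).
  2*X**2 ↦ 2·100·1·1 = 200
  Y**2 ↦ 1·1·9·1 = 9
  Y*Z ↦ 1·1·3·9 = 27
  -Z**2 ↦ -1·1·1·81 = -81
Sum: F(10, 3, 9) = (200) + (9) + (27) + (-81) = 155.
Reducing mod 11: 155 ≡ 1 (mod 11).
Since F(a, b, c) ≡ 1 ≠ 0 (mod 11), P does NOT lie on the curve.


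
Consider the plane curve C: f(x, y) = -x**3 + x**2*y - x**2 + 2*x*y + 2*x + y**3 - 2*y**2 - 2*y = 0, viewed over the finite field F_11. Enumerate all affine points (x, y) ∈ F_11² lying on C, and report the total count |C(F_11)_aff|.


Affine F_11-points: {(0, 0), (0, 6), (0, 7), (1, 0), (1, 1), (3, 5), (4, 9), (5, 10), (7, 6), (8, 7), (9, 0), (9, 6), (9, 7)}; count = 13.

For each of the 121 pairs (x, y) ∈ F_11², evaluate f(x, y) mod 11. Record the zeros.
  x = 0: [0↦0, 1↦8, 2↦7, 3↦3, 4↦2, 5↦10, 6↦0, 7↦0, 8↦5, 9↦10, 10↦10]  zeros at y ∈ {0, 6, 7}
  x = 1: [0↦0, 1↦0, 2↦2, 3↦1, 4↦3, 5↦3, 6↦7, 7↦10, 8↦7, 9↦4, 10↦7]  zeros at y ∈ {0, 1}
  x = 2: [0↦3, 1↦8, 2↦4, 3↦8, 4↦4, 5↦9, 6↦7, 7↦4, 8↦6, 9↦8, 10↦5]  zeros at y ∈ ∅
  x = 3: [0↦3, 1↦4, 2↦7, 3↦7, 4↦10, 5↦0, 6↦5, 7↦9, 8↦7, 9↦5, 10↦9]  zeros at y ∈ {5}
  x = 4: [0↦5, 1↦4, 2↦5, 3↦3, 4↦4, 5↦3, 6↦6, 7↦8, 8↦4, 9↦0, 10↦2]  zeros at y ∈ {9}
  x = 5: [0↦3, 1↦2, 2↦3, 3↦1, 4↦2, 5↦1, 6↦4, 7↦6, 8↦2, 9↦9, 10↦0]  zeros at y ∈ {10}
  x = 6: [0↦2, 1↦3, 2↦6, 3↦6, 4↦9, 5↦10, 6↦4, 7↦8, 8↦6, 9↦4, 10↦8]  zeros at y ∈ ∅
  x = 7: [0↦7, 1↦1, 2↦8, 3↦1, 4↦8, 5↦2, 6↦0, 7↦8, 8↦10, 9↦1, 10↦9]  zeros at y ∈ {6}
  x = 8: [0↦1, 1↦1, 2↦3, 3↦2, 4↦4, 5↦4, 6↦8, 7↦0, 8↦8, 9↦5, 10↦8]  zeros at y ∈ {7}
  x = 9: [0↦0, 1↦8, 2↦7, 3↦3, 4↦2, 5↦10, 6↦0, 7↦0, 8↦5, 9↦10, 10↦10]  zeros at y ∈ {0, 6, 7}
  x = 10: [0↦9, 1↦5, 2↦3, 3↦9, 4↦7, 5↦3, 6↦3, 7↦2, 8↦6, 9↦10, 10↦9]  zeros at y ∈ ∅
Collecting zeros: affine points = {(0, 0), (0, 6), (0, 7), (1, 0), (1, 1), (3, 5), (4, 9), (5, 10), (7, 6), (8, 7), (9, 0), (9, 6), (9, 7)}.
Total count |C(F_11)_aff| = 13.
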